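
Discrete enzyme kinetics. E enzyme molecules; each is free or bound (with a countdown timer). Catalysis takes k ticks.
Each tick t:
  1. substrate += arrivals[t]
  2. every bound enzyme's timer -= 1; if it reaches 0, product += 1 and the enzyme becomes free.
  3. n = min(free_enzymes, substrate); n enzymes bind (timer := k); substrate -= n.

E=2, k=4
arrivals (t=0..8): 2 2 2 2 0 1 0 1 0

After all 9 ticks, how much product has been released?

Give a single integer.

Answer: 4

Derivation:
t=0: arr=2 -> substrate=0 bound=2 product=0
t=1: arr=2 -> substrate=2 bound=2 product=0
t=2: arr=2 -> substrate=4 bound=2 product=0
t=3: arr=2 -> substrate=6 bound=2 product=0
t=4: arr=0 -> substrate=4 bound=2 product=2
t=5: arr=1 -> substrate=5 bound=2 product=2
t=6: arr=0 -> substrate=5 bound=2 product=2
t=7: arr=1 -> substrate=6 bound=2 product=2
t=8: arr=0 -> substrate=4 bound=2 product=4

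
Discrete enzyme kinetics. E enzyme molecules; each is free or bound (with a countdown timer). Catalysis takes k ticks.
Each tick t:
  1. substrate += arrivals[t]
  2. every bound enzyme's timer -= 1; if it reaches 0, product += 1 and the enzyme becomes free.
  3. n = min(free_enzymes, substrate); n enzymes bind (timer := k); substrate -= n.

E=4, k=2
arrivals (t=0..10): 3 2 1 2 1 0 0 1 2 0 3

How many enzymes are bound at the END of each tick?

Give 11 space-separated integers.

Answer: 3 4 3 4 3 1 0 1 3 2 3

Derivation:
t=0: arr=3 -> substrate=0 bound=3 product=0
t=1: arr=2 -> substrate=1 bound=4 product=0
t=2: arr=1 -> substrate=0 bound=3 product=3
t=3: arr=2 -> substrate=0 bound=4 product=4
t=4: arr=1 -> substrate=0 bound=3 product=6
t=5: arr=0 -> substrate=0 bound=1 product=8
t=6: arr=0 -> substrate=0 bound=0 product=9
t=7: arr=1 -> substrate=0 bound=1 product=9
t=8: arr=2 -> substrate=0 bound=3 product=9
t=9: arr=0 -> substrate=0 bound=2 product=10
t=10: arr=3 -> substrate=0 bound=3 product=12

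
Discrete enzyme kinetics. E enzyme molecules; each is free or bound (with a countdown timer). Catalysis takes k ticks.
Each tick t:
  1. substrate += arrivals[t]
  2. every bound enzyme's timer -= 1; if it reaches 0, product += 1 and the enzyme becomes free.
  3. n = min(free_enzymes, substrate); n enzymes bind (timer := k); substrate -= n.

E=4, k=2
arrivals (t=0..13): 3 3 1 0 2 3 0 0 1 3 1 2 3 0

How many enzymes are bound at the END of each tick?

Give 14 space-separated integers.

t=0: arr=3 -> substrate=0 bound=3 product=0
t=1: arr=3 -> substrate=2 bound=4 product=0
t=2: arr=1 -> substrate=0 bound=4 product=3
t=3: arr=0 -> substrate=0 bound=3 product=4
t=4: arr=2 -> substrate=0 bound=2 product=7
t=5: arr=3 -> substrate=1 bound=4 product=7
t=6: arr=0 -> substrate=0 bound=3 product=9
t=7: arr=0 -> substrate=0 bound=1 product=11
t=8: arr=1 -> substrate=0 bound=1 product=12
t=9: arr=3 -> substrate=0 bound=4 product=12
t=10: arr=1 -> substrate=0 bound=4 product=13
t=11: arr=2 -> substrate=0 bound=3 product=16
t=12: arr=3 -> substrate=1 bound=4 product=17
t=13: arr=0 -> substrate=0 bound=3 product=19

Answer: 3 4 4 3 2 4 3 1 1 4 4 3 4 3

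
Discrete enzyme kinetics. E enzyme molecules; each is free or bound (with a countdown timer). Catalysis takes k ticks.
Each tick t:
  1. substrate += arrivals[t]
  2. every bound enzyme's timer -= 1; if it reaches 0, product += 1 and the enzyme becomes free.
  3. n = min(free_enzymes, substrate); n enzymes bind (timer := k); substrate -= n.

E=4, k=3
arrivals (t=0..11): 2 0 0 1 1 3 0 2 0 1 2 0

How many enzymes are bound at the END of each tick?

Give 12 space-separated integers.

Answer: 2 2 2 1 2 4 4 4 3 3 4 3

Derivation:
t=0: arr=2 -> substrate=0 bound=2 product=0
t=1: arr=0 -> substrate=0 bound=2 product=0
t=2: arr=0 -> substrate=0 bound=2 product=0
t=3: arr=1 -> substrate=0 bound=1 product=2
t=4: arr=1 -> substrate=0 bound=2 product=2
t=5: arr=3 -> substrate=1 bound=4 product=2
t=6: arr=0 -> substrate=0 bound=4 product=3
t=7: arr=2 -> substrate=1 bound=4 product=4
t=8: arr=0 -> substrate=0 bound=3 product=6
t=9: arr=1 -> substrate=0 bound=3 product=7
t=10: arr=2 -> substrate=0 bound=4 product=8
t=11: arr=0 -> substrate=0 bound=3 product=9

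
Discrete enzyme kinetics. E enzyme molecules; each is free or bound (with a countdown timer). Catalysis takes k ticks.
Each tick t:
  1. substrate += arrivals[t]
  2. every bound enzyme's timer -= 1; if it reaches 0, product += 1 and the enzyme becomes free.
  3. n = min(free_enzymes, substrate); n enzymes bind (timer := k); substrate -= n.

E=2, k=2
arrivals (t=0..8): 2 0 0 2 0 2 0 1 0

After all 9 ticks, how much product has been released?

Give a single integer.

Answer: 6

Derivation:
t=0: arr=2 -> substrate=0 bound=2 product=0
t=1: arr=0 -> substrate=0 bound=2 product=0
t=2: arr=0 -> substrate=0 bound=0 product=2
t=3: arr=2 -> substrate=0 bound=2 product=2
t=4: arr=0 -> substrate=0 bound=2 product=2
t=5: arr=2 -> substrate=0 bound=2 product=4
t=6: arr=0 -> substrate=0 bound=2 product=4
t=7: arr=1 -> substrate=0 bound=1 product=6
t=8: arr=0 -> substrate=0 bound=1 product=6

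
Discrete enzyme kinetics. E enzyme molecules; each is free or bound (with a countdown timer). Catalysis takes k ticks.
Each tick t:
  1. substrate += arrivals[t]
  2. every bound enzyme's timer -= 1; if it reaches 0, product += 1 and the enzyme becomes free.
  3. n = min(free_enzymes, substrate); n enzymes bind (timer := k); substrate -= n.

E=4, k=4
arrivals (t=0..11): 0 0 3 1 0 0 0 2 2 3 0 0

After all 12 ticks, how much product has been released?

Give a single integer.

Answer: 6

Derivation:
t=0: arr=0 -> substrate=0 bound=0 product=0
t=1: arr=0 -> substrate=0 bound=0 product=0
t=2: arr=3 -> substrate=0 bound=3 product=0
t=3: arr=1 -> substrate=0 bound=4 product=0
t=4: arr=0 -> substrate=0 bound=4 product=0
t=5: arr=0 -> substrate=0 bound=4 product=0
t=6: arr=0 -> substrate=0 bound=1 product=3
t=7: arr=2 -> substrate=0 bound=2 product=4
t=8: arr=2 -> substrate=0 bound=4 product=4
t=9: arr=3 -> substrate=3 bound=4 product=4
t=10: arr=0 -> substrate=3 bound=4 product=4
t=11: arr=0 -> substrate=1 bound=4 product=6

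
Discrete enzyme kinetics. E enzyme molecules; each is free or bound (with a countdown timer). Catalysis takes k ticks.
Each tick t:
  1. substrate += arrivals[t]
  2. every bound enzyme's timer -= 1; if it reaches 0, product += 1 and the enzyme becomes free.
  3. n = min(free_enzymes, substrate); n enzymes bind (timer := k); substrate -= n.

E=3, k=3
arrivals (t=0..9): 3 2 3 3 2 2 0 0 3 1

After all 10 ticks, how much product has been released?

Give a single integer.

Answer: 9

Derivation:
t=0: arr=3 -> substrate=0 bound=3 product=0
t=1: arr=2 -> substrate=2 bound=3 product=0
t=2: arr=3 -> substrate=5 bound=3 product=0
t=3: arr=3 -> substrate=5 bound=3 product=3
t=4: arr=2 -> substrate=7 bound=3 product=3
t=5: arr=2 -> substrate=9 bound=3 product=3
t=6: arr=0 -> substrate=6 bound=3 product=6
t=7: arr=0 -> substrate=6 bound=3 product=6
t=8: arr=3 -> substrate=9 bound=3 product=6
t=9: arr=1 -> substrate=7 bound=3 product=9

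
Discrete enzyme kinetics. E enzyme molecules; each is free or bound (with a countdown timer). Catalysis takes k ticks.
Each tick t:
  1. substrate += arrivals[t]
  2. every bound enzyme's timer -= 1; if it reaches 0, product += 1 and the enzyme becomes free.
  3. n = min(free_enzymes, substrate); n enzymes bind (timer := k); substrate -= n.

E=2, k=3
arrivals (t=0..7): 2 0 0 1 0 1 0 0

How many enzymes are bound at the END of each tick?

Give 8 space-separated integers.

t=0: arr=2 -> substrate=0 bound=2 product=0
t=1: arr=0 -> substrate=0 bound=2 product=0
t=2: arr=0 -> substrate=0 bound=2 product=0
t=3: arr=1 -> substrate=0 bound=1 product=2
t=4: arr=0 -> substrate=0 bound=1 product=2
t=5: arr=1 -> substrate=0 bound=2 product=2
t=6: arr=0 -> substrate=0 bound=1 product=3
t=7: arr=0 -> substrate=0 bound=1 product=3

Answer: 2 2 2 1 1 2 1 1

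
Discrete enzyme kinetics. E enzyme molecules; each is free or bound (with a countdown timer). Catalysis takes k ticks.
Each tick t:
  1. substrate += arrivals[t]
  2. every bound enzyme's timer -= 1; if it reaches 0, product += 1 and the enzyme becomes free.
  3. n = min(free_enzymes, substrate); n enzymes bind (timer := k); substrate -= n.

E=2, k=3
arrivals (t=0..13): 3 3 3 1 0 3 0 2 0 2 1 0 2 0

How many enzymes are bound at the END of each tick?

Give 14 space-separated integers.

t=0: arr=3 -> substrate=1 bound=2 product=0
t=1: arr=3 -> substrate=4 bound=2 product=0
t=2: arr=3 -> substrate=7 bound=2 product=0
t=3: arr=1 -> substrate=6 bound=2 product=2
t=4: arr=0 -> substrate=6 bound=2 product=2
t=5: arr=3 -> substrate=9 bound=2 product=2
t=6: arr=0 -> substrate=7 bound=2 product=4
t=7: arr=2 -> substrate=9 bound=2 product=4
t=8: arr=0 -> substrate=9 bound=2 product=4
t=9: arr=2 -> substrate=9 bound=2 product=6
t=10: arr=1 -> substrate=10 bound=2 product=6
t=11: arr=0 -> substrate=10 bound=2 product=6
t=12: arr=2 -> substrate=10 bound=2 product=8
t=13: arr=0 -> substrate=10 bound=2 product=8

Answer: 2 2 2 2 2 2 2 2 2 2 2 2 2 2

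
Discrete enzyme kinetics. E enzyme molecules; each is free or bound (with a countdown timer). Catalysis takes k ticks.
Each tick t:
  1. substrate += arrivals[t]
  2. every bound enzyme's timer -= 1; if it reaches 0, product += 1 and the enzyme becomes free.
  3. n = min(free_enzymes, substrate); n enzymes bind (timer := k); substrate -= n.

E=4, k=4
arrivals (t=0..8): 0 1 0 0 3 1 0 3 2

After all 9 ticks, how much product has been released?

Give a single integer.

t=0: arr=0 -> substrate=0 bound=0 product=0
t=1: arr=1 -> substrate=0 bound=1 product=0
t=2: arr=0 -> substrate=0 bound=1 product=0
t=3: arr=0 -> substrate=0 bound=1 product=0
t=4: arr=3 -> substrate=0 bound=4 product=0
t=5: arr=1 -> substrate=0 bound=4 product=1
t=6: arr=0 -> substrate=0 bound=4 product=1
t=7: arr=3 -> substrate=3 bound=4 product=1
t=8: arr=2 -> substrate=2 bound=4 product=4

Answer: 4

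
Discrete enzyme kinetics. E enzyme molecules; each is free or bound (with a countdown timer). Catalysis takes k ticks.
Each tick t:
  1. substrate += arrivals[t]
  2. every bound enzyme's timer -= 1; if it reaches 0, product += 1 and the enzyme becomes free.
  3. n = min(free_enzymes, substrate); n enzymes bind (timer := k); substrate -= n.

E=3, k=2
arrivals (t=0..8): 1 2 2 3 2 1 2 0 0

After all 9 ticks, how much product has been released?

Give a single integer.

t=0: arr=1 -> substrate=0 bound=1 product=0
t=1: arr=2 -> substrate=0 bound=3 product=0
t=2: arr=2 -> substrate=1 bound=3 product=1
t=3: arr=3 -> substrate=2 bound=3 product=3
t=4: arr=2 -> substrate=3 bound=3 product=4
t=5: arr=1 -> substrate=2 bound=3 product=6
t=6: arr=2 -> substrate=3 bound=3 product=7
t=7: arr=0 -> substrate=1 bound=3 product=9
t=8: arr=0 -> substrate=0 bound=3 product=10

Answer: 10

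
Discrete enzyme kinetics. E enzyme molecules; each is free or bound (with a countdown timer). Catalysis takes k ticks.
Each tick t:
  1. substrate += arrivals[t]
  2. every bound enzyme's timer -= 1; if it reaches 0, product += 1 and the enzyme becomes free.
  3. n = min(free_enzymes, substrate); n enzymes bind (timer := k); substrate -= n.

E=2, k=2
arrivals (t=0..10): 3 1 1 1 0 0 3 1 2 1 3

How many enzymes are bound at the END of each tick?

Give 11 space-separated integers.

t=0: arr=3 -> substrate=1 bound=2 product=0
t=1: arr=1 -> substrate=2 bound=2 product=0
t=2: arr=1 -> substrate=1 bound=2 product=2
t=3: arr=1 -> substrate=2 bound=2 product=2
t=4: arr=0 -> substrate=0 bound=2 product=4
t=5: arr=0 -> substrate=0 bound=2 product=4
t=6: arr=3 -> substrate=1 bound=2 product=6
t=7: arr=1 -> substrate=2 bound=2 product=6
t=8: arr=2 -> substrate=2 bound=2 product=8
t=9: arr=1 -> substrate=3 bound=2 product=8
t=10: arr=3 -> substrate=4 bound=2 product=10

Answer: 2 2 2 2 2 2 2 2 2 2 2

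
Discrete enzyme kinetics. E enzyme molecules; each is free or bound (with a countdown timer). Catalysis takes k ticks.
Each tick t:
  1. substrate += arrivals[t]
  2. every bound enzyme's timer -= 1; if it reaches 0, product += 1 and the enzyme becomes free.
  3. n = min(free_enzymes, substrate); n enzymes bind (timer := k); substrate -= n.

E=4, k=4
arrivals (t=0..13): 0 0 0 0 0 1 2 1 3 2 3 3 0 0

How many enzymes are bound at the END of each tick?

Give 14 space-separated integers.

t=0: arr=0 -> substrate=0 bound=0 product=0
t=1: arr=0 -> substrate=0 bound=0 product=0
t=2: arr=0 -> substrate=0 bound=0 product=0
t=3: arr=0 -> substrate=0 bound=0 product=0
t=4: arr=0 -> substrate=0 bound=0 product=0
t=5: arr=1 -> substrate=0 bound=1 product=0
t=6: arr=2 -> substrate=0 bound=3 product=0
t=7: arr=1 -> substrate=0 bound=4 product=0
t=8: arr=3 -> substrate=3 bound=4 product=0
t=9: arr=2 -> substrate=4 bound=4 product=1
t=10: arr=3 -> substrate=5 bound=4 product=3
t=11: arr=3 -> substrate=7 bound=4 product=4
t=12: arr=0 -> substrate=7 bound=4 product=4
t=13: arr=0 -> substrate=6 bound=4 product=5

Answer: 0 0 0 0 0 1 3 4 4 4 4 4 4 4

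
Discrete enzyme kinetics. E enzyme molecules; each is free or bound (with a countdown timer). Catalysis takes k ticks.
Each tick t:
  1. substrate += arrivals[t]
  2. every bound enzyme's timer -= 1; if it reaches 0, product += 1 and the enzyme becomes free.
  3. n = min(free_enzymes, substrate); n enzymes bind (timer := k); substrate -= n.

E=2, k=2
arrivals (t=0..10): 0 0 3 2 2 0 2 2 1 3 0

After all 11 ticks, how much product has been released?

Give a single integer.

Answer: 8

Derivation:
t=0: arr=0 -> substrate=0 bound=0 product=0
t=1: arr=0 -> substrate=0 bound=0 product=0
t=2: arr=3 -> substrate=1 bound=2 product=0
t=3: arr=2 -> substrate=3 bound=2 product=0
t=4: arr=2 -> substrate=3 bound=2 product=2
t=5: arr=0 -> substrate=3 bound=2 product=2
t=6: arr=2 -> substrate=3 bound=2 product=4
t=7: arr=2 -> substrate=5 bound=2 product=4
t=8: arr=1 -> substrate=4 bound=2 product=6
t=9: arr=3 -> substrate=7 bound=2 product=6
t=10: arr=0 -> substrate=5 bound=2 product=8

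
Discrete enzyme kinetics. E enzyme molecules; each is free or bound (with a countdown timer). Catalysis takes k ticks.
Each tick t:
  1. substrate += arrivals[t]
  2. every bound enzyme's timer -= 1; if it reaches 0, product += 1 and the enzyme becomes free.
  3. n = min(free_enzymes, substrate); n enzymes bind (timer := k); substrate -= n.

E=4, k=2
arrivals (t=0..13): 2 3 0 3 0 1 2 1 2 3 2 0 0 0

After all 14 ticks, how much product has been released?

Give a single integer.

Answer: 19

Derivation:
t=0: arr=2 -> substrate=0 bound=2 product=0
t=1: arr=3 -> substrate=1 bound=4 product=0
t=2: arr=0 -> substrate=0 bound=3 product=2
t=3: arr=3 -> substrate=0 bound=4 product=4
t=4: arr=0 -> substrate=0 bound=3 product=5
t=5: arr=1 -> substrate=0 bound=1 product=8
t=6: arr=2 -> substrate=0 bound=3 product=8
t=7: arr=1 -> substrate=0 bound=3 product=9
t=8: arr=2 -> substrate=0 bound=3 product=11
t=9: arr=3 -> substrate=1 bound=4 product=12
t=10: arr=2 -> substrate=1 bound=4 product=14
t=11: arr=0 -> substrate=0 bound=3 product=16
t=12: arr=0 -> substrate=0 bound=1 product=18
t=13: arr=0 -> substrate=0 bound=0 product=19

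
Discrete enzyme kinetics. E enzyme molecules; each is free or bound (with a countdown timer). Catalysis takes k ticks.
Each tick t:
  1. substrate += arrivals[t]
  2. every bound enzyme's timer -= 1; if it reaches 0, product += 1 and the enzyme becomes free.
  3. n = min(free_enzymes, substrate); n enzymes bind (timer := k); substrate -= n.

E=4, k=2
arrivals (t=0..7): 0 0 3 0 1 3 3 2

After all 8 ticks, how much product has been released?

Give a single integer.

Answer: 7

Derivation:
t=0: arr=0 -> substrate=0 bound=0 product=0
t=1: arr=0 -> substrate=0 bound=0 product=0
t=2: arr=3 -> substrate=0 bound=3 product=0
t=3: arr=0 -> substrate=0 bound=3 product=0
t=4: arr=1 -> substrate=0 bound=1 product=3
t=5: arr=3 -> substrate=0 bound=4 product=3
t=6: arr=3 -> substrate=2 bound=4 product=4
t=7: arr=2 -> substrate=1 bound=4 product=7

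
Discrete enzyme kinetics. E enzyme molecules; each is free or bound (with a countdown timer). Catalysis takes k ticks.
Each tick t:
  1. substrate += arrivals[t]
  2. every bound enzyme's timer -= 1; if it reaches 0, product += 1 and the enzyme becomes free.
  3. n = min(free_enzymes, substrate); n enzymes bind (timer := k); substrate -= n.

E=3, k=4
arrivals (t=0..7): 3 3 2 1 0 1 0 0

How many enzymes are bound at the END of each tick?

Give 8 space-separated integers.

t=0: arr=3 -> substrate=0 bound=3 product=0
t=1: arr=3 -> substrate=3 bound=3 product=0
t=2: arr=2 -> substrate=5 bound=3 product=0
t=3: arr=1 -> substrate=6 bound=3 product=0
t=4: arr=0 -> substrate=3 bound=3 product=3
t=5: arr=1 -> substrate=4 bound=3 product=3
t=6: arr=0 -> substrate=4 bound=3 product=3
t=7: arr=0 -> substrate=4 bound=3 product=3

Answer: 3 3 3 3 3 3 3 3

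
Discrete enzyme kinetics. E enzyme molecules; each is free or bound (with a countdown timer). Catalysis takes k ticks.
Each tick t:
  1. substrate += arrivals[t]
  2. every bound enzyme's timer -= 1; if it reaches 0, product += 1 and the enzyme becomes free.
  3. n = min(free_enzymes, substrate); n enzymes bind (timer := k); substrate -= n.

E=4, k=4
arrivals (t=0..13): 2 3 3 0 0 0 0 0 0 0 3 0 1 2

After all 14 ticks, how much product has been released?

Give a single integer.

t=0: arr=2 -> substrate=0 bound=2 product=0
t=1: arr=3 -> substrate=1 bound=4 product=0
t=2: arr=3 -> substrate=4 bound=4 product=0
t=3: arr=0 -> substrate=4 bound=4 product=0
t=4: arr=0 -> substrate=2 bound=4 product=2
t=5: arr=0 -> substrate=0 bound=4 product=4
t=6: arr=0 -> substrate=0 bound=4 product=4
t=7: arr=0 -> substrate=0 bound=4 product=4
t=8: arr=0 -> substrate=0 bound=2 product=6
t=9: arr=0 -> substrate=0 bound=0 product=8
t=10: arr=3 -> substrate=0 bound=3 product=8
t=11: arr=0 -> substrate=0 bound=3 product=8
t=12: arr=1 -> substrate=0 bound=4 product=8
t=13: arr=2 -> substrate=2 bound=4 product=8

Answer: 8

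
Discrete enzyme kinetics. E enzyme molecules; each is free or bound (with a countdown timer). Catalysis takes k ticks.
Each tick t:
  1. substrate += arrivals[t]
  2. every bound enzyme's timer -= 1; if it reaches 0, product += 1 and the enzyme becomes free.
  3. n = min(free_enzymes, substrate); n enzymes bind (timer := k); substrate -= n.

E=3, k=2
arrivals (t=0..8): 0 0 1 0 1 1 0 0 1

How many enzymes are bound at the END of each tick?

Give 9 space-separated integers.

t=0: arr=0 -> substrate=0 bound=0 product=0
t=1: arr=0 -> substrate=0 bound=0 product=0
t=2: arr=1 -> substrate=0 bound=1 product=0
t=3: arr=0 -> substrate=0 bound=1 product=0
t=4: arr=1 -> substrate=0 bound=1 product=1
t=5: arr=1 -> substrate=0 bound=2 product=1
t=6: arr=0 -> substrate=0 bound=1 product=2
t=7: arr=0 -> substrate=0 bound=0 product=3
t=8: arr=1 -> substrate=0 bound=1 product=3

Answer: 0 0 1 1 1 2 1 0 1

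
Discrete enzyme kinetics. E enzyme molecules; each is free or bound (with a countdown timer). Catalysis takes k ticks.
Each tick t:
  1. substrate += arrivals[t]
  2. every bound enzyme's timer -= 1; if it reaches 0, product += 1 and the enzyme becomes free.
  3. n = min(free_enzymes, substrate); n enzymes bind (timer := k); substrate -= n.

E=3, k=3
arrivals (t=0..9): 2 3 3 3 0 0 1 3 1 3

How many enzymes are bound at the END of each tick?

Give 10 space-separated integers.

t=0: arr=2 -> substrate=0 bound=2 product=0
t=1: arr=3 -> substrate=2 bound=3 product=0
t=2: arr=3 -> substrate=5 bound=3 product=0
t=3: arr=3 -> substrate=6 bound=3 product=2
t=4: arr=0 -> substrate=5 bound=3 product=3
t=5: arr=0 -> substrate=5 bound=3 product=3
t=6: arr=1 -> substrate=4 bound=3 product=5
t=7: arr=3 -> substrate=6 bound=3 product=6
t=8: arr=1 -> substrate=7 bound=3 product=6
t=9: arr=3 -> substrate=8 bound=3 product=8

Answer: 2 3 3 3 3 3 3 3 3 3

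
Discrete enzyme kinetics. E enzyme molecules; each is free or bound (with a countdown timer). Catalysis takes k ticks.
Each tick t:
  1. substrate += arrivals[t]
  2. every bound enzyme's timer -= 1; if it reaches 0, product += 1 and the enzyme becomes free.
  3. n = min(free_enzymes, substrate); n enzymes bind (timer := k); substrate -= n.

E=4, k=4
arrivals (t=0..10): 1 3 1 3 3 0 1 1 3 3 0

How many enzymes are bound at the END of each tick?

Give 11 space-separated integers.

Answer: 1 4 4 4 4 4 4 4 4 4 4

Derivation:
t=0: arr=1 -> substrate=0 bound=1 product=0
t=1: arr=3 -> substrate=0 bound=4 product=0
t=2: arr=1 -> substrate=1 bound=4 product=0
t=3: arr=3 -> substrate=4 bound=4 product=0
t=4: arr=3 -> substrate=6 bound=4 product=1
t=5: arr=0 -> substrate=3 bound=4 product=4
t=6: arr=1 -> substrate=4 bound=4 product=4
t=7: arr=1 -> substrate=5 bound=4 product=4
t=8: arr=3 -> substrate=7 bound=4 product=5
t=9: arr=3 -> substrate=7 bound=4 product=8
t=10: arr=0 -> substrate=7 bound=4 product=8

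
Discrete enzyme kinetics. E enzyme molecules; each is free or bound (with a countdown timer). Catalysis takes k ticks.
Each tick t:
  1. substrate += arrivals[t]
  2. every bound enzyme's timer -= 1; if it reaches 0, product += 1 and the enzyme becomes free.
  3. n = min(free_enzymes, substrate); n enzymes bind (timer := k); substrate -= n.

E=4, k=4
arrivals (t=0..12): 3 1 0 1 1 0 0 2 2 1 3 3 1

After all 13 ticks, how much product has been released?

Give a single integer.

t=0: arr=3 -> substrate=0 bound=3 product=0
t=1: arr=1 -> substrate=0 bound=4 product=0
t=2: arr=0 -> substrate=0 bound=4 product=0
t=3: arr=1 -> substrate=1 bound=4 product=0
t=4: arr=1 -> substrate=0 bound=3 product=3
t=5: arr=0 -> substrate=0 bound=2 product=4
t=6: arr=0 -> substrate=0 bound=2 product=4
t=7: arr=2 -> substrate=0 bound=4 product=4
t=8: arr=2 -> substrate=0 bound=4 product=6
t=9: arr=1 -> substrate=1 bound=4 product=6
t=10: arr=3 -> substrate=4 bound=4 product=6
t=11: arr=3 -> substrate=5 bound=4 product=8
t=12: arr=1 -> substrate=4 bound=4 product=10

Answer: 10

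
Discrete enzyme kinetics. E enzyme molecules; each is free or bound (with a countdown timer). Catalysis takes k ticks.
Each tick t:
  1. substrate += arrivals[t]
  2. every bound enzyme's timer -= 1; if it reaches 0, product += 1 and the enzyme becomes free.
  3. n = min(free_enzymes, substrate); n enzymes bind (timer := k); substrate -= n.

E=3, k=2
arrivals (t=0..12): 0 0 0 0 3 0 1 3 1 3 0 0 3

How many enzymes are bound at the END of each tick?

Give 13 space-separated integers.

t=0: arr=0 -> substrate=0 bound=0 product=0
t=1: arr=0 -> substrate=0 bound=0 product=0
t=2: arr=0 -> substrate=0 bound=0 product=0
t=3: arr=0 -> substrate=0 bound=0 product=0
t=4: arr=3 -> substrate=0 bound=3 product=0
t=5: arr=0 -> substrate=0 bound=3 product=0
t=6: arr=1 -> substrate=0 bound=1 product=3
t=7: arr=3 -> substrate=1 bound=3 product=3
t=8: arr=1 -> substrate=1 bound=3 product=4
t=9: arr=3 -> substrate=2 bound=3 product=6
t=10: arr=0 -> substrate=1 bound=3 product=7
t=11: arr=0 -> substrate=0 bound=2 product=9
t=12: arr=3 -> substrate=1 bound=3 product=10

Answer: 0 0 0 0 3 3 1 3 3 3 3 2 3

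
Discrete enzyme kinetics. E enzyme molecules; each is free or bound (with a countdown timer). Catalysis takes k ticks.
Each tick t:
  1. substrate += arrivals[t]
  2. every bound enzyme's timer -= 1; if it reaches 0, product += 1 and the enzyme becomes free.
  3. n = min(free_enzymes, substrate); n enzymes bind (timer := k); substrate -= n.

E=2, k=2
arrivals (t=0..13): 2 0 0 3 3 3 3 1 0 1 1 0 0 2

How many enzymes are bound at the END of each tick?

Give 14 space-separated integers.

Answer: 2 2 0 2 2 2 2 2 2 2 2 2 2 2

Derivation:
t=0: arr=2 -> substrate=0 bound=2 product=0
t=1: arr=0 -> substrate=0 bound=2 product=0
t=2: arr=0 -> substrate=0 bound=0 product=2
t=3: arr=3 -> substrate=1 bound=2 product=2
t=4: arr=3 -> substrate=4 bound=2 product=2
t=5: arr=3 -> substrate=5 bound=2 product=4
t=6: arr=3 -> substrate=8 bound=2 product=4
t=7: arr=1 -> substrate=7 bound=2 product=6
t=8: arr=0 -> substrate=7 bound=2 product=6
t=9: arr=1 -> substrate=6 bound=2 product=8
t=10: arr=1 -> substrate=7 bound=2 product=8
t=11: arr=0 -> substrate=5 bound=2 product=10
t=12: arr=0 -> substrate=5 bound=2 product=10
t=13: arr=2 -> substrate=5 bound=2 product=12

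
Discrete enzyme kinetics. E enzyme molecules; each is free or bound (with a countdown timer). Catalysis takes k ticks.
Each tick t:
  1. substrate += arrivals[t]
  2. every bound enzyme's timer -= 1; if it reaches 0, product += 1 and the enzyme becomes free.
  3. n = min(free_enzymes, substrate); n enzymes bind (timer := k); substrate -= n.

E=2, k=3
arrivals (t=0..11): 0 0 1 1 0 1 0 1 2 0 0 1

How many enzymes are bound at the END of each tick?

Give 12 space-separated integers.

t=0: arr=0 -> substrate=0 bound=0 product=0
t=1: arr=0 -> substrate=0 bound=0 product=0
t=2: arr=1 -> substrate=0 bound=1 product=0
t=3: arr=1 -> substrate=0 bound=2 product=0
t=4: arr=0 -> substrate=0 bound=2 product=0
t=5: arr=1 -> substrate=0 bound=2 product=1
t=6: arr=0 -> substrate=0 bound=1 product=2
t=7: arr=1 -> substrate=0 bound=2 product=2
t=8: arr=2 -> substrate=1 bound=2 product=3
t=9: arr=0 -> substrate=1 bound=2 product=3
t=10: arr=0 -> substrate=0 bound=2 product=4
t=11: arr=1 -> substrate=0 bound=2 product=5

Answer: 0 0 1 2 2 2 1 2 2 2 2 2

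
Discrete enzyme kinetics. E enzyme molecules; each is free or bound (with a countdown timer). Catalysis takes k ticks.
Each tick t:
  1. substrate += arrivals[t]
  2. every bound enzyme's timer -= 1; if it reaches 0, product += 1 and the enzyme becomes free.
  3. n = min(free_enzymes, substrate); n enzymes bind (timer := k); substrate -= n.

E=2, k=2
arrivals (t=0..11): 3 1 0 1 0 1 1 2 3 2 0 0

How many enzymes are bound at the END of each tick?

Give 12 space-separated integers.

Answer: 2 2 2 2 1 2 2 2 2 2 2 2

Derivation:
t=0: arr=3 -> substrate=1 bound=2 product=0
t=1: arr=1 -> substrate=2 bound=2 product=0
t=2: arr=0 -> substrate=0 bound=2 product=2
t=3: arr=1 -> substrate=1 bound=2 product=2
t=4: arr=0 -> substrate=0 bound=1 product=4
t=5: arr=1 -> substrate=0 bound=2 product=4
t=6: arr=1 -> substrate=0 bound=2 product=5
t=7: arr=2 -> substrate=1 bound=2 product=6
t=8: arr=3 -> substrate=3 bound=2 product=7
t=9: arr=2 -> substrate=4 bound=2 product=8
t=10: arr=0 -> substrate=3 bound=2 product=9
t=11: arr=0 -> substrate=2 bound=2 product=10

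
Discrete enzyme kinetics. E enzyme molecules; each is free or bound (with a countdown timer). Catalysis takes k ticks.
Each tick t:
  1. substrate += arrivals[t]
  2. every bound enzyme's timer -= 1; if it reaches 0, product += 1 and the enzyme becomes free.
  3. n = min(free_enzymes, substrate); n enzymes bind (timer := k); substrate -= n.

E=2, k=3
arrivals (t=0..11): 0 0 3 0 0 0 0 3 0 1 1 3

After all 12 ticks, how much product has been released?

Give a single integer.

t=0: arr=0 -> substrate=0 bound=0 product=0
t=1: arr=0 -> substrate=0 bound=0 product=0
t=2: arr=3 -> substrate=1 bound=2 product=0
t=3: arr=0 -> substrate=1 bound=2 product=0
t=4: arr=0 -> substrate=1 bound=2 product=0
t=5: arr=0 -> substrate=0 bound=1 product=2
t=6: arr=0 -> substrate=0 bound=1 product=2
t=7: arr=3 -> substrate=2 bound=2 product=2
t=8: arr=0 -> substrate=1 bound=2 product=3
t=9: arr=1 -> substrate=2 bound=2 product=3
t=10: arr=1 -> substrate=2 bound=2 product=4
t=11: arr=3 -> substrate=4 bound=2 product=5

Answer: 5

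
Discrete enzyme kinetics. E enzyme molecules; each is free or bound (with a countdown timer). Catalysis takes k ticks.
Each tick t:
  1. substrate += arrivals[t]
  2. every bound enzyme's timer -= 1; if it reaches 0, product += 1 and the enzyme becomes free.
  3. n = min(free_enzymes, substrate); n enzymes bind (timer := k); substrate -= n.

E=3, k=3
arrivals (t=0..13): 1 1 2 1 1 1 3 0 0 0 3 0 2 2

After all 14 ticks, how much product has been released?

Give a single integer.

t=0: arr=1 -> substrate=0 bound=1 product=0
t=1: arr=1 -> substrate=0 bound=2 product=0
t=2: arr=2 -> substrate=1 bound=3 product=0
t=3: arr=1 -> substrate=1 bound=3 product=1
t=4: arr=1 -> substrate=1 bound=3 product=2
t=5: arr=1 -> substrate=1 bound=3 product=3
t=6: arr=3 -> substrate=3 bound=3 product=4
t=7: arr=0 -> substrate=2 bound=3 product=5
t=8: arr=0 -> substrate=1 bound=3 product=6
t=9: arr=0 -> substrate=0 bound=3 product=7
t=10: arr=3 -> substrate=2 bound=3 product=8
t=11: arr=0 -> substrate=1 bound=3 product=9
t=12: arr=2 -> substrate=2 bound=3 product=10
t=13: arr=2 -> substrate=3 bound=3 product=11

Answer: 11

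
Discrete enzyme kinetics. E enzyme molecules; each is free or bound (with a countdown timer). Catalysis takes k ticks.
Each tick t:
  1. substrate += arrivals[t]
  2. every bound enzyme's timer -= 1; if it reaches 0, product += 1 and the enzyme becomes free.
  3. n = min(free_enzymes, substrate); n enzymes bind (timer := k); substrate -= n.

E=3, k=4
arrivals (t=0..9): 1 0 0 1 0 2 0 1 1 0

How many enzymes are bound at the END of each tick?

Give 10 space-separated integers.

Answer: 1 1 1 2 1 3 3 3 3 2

Derivation:
t=0: arr=1 -> substrate=0 bound=1 product=0
t=1: arr=0 -> substrate=0 bound=1 product=0
t=2: arr=0 -> substrate=0 bound=1 product=0
t=3: arr=1 -> substrate=0 bound=2 product=0
t=4: arr=0 -> substrate=0 bound=1 product=1
t=5: arr=2 -> substrate=0 bound=3 product=1
t=6: arr=0 -> substrate=0 bound=3 product=1
t=7: arr=1 -> substrate=0 bound=3 product=2
t=8: arr=1 -> substrate=1 bound=3 product=2
t=9: arr=0 -> substrate=0 bound=2 product=4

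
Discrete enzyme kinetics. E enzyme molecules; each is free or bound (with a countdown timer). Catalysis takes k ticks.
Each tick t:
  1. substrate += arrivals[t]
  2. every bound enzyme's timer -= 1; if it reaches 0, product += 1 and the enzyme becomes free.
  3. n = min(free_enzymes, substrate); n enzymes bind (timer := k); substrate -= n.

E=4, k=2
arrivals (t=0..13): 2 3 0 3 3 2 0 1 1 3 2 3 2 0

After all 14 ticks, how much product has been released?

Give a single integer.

t=0: arr=2 -> substrate=0 bound=2 product=0
t=1: arr=3 -> substrate=1 bound=4 product=0
t=2: arr=0 -> substrate=0 bound=3 product=2
t=3: arr=3 -> substrate=0 bound=4 product=4
t=4: arr=3 -> substrate=2 bound=4 product=5
t=5: arr=2 -> substrate=1 bound=4 product=8
t=6: arr=0 -> substrate=0 bound=4 product=9
t=7: arr=1 -> substrate=0 bound=2 product=12
t=8: arr=1 -> substrate=0 bound=2 product=13
t=9: arr=3 -> substrate=0 bound=4 product=14
t=10: arr=2 -> substrate=1 bound=4 product=15
t=11: arr=3 -> substrate=1 bound=4 product=18
t=12: arr=2 -> substrate=2 bound=4 product=19
t=13: arr=0 -> substrate=0 bound=3 product=22

Answer: 22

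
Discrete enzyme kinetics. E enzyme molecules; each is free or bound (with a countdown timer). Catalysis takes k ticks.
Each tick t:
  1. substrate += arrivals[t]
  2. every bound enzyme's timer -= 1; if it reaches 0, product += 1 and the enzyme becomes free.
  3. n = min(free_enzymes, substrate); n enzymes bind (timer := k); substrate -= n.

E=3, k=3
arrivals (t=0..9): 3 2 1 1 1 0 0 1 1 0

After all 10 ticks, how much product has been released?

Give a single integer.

Answer: 8

Derivation:
t=0: arr=3 -> substrate=0 bound=3 product=0
t=1: arr=2 -> substrate=2 bound=3 product=0
t=2: arr=1 -> substrate=3 bound=3 product=0
t=3: arr=1 -> substrate=1 bound=3 product=3
t=4: arr=1 -> substrate=2 bound=3 product=3
t=5: arr=0 -> substrate=2 bound=3 product=3
t=6: arr=0 -> substrate=0 bound=2 product=6
t=7: arr=1 -> substrate=0 bound=3 product=6
t=8: arr=1 -> substrate=1 bound=3 product=6
t=9: arr=0 -> substrate=0 bound=2 product=8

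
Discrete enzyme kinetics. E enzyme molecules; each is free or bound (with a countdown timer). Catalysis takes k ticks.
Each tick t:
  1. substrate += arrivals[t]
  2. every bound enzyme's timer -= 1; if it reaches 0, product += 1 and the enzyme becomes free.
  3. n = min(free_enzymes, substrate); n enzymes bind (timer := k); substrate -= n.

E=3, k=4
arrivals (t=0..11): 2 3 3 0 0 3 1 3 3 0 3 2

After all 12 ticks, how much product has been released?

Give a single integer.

Answer: 6

Derivation:
t=0: arr=2 -> substrate=0 bound=2 product=0
t=1: arr=3 -> substrate=2 bound=3 product=0
t=2: arr=3 -> substrate=5 bound=3 product=0
t=3: arr=0 -> substrate=5 bound=3 product=0
t=4: arr=0 -> substrate=3 bound=3 product=2
t=5: arr=3 -> substrate=5 bound=3 product=3
t=6: arr=1 -> substrate=6 bound=3 product=3
t=7: arr=3 -> substrate=9 bound=3 product=3
t=8: arr=3 -> substrate=10 bound=3 product=5
t=9: arr=0 -> substrate=9 bound=3 product=6
t=10: arr=3 -> substrate=12 bound=3 product=6
t=11: arr=2 -> substrate=14 bound=3 product=6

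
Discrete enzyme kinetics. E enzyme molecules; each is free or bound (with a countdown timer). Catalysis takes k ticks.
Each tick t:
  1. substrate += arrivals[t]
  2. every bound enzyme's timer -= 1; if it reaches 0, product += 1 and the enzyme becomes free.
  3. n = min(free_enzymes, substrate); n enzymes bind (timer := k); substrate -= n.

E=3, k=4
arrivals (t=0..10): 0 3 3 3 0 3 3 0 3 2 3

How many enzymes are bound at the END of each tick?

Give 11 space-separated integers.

Answer: 0 3 3 3 3 3 3 3 3 3 3

Derivation:
t=0: arr=0 -> substrate=0 bound=0 product=0
t=1: arr=3 -> substrate=0 bound=3 product=0
t=2: arr=3 -> substrate=3 bound=3 product=0
t=3: arr=3 -> substrate=6 bound=3 product=0
t=4: arr=0 -> substrate=6 bound=3 product=0
t=5: arr=3 -> substrate=6 bound=3 product=3
t=6: arr=3 -> substrate=9 bound=3 product=3
t=7: arr=0 -> substrate=9 bound=3 product=3
t=8: arr=3 -> substrate=12 bound=3 product=3
t=9: arr=2 -> substrate=11 bound=3 product=6
t=10: arr=3 -> substrate=14 bound=3 product=6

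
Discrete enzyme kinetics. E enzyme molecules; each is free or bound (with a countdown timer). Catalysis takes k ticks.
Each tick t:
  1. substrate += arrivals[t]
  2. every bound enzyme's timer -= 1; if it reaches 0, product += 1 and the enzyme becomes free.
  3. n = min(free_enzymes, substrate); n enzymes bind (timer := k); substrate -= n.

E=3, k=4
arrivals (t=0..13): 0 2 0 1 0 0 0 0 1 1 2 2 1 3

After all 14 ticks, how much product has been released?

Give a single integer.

Answer: 5

Derivation:
t=0: arr=0 -> substrate=0 bound=0 product=0
t=1: arr=2 -> substrate=0 bound=2 product=0
t=2: arr=0 -> substrate=0 bound=2 product=0
t=3: arr=1 -> substrate=0 bound=3 product=0
t=4: arr=0 -> substrate=0 bound=3 product=0
t=5: arr=0 -> substrate=0 bound=1 product=2
t=6: arr=0 -> substrate=0 bound=1 product=2
t=7: arr=0 -> substrate=0 bound=0 product=3
t=8: arr=1 -> substrate=0 bound=1 product=3
t=9: arr=1 -> substrate=0 bound=2 product=3
t=10: arr=2 -> substrate=1 bound=3 product=3
t=11: arr=2 -> substrate=3 bound=3 product=3
t=12: arr=1 -> substrate=3 bound=3 product=4
t=13: arr=3 -> substrate=5 bound=3 product=5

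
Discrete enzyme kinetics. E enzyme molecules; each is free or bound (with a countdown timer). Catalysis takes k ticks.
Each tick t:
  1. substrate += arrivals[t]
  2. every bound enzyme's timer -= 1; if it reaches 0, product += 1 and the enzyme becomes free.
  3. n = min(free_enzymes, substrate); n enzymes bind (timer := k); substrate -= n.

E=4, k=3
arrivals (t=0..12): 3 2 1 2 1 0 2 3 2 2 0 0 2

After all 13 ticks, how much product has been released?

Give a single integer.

t=0: arr=3 -> substrate=0 bound=3 product=0
t=1: arr=2 -> substrate=1 bound=4 product=0
t=2: arr=1 -> substrate=2 bound=4 product=0
t=3: arr=2 -> substrate=1 bound=4 product=3
t=4: arr=1 -> substrate=1 bound=4 product=4
t=5: arr=0 -> substrate=1 bound=4 product=4
t=6: arr=2 -> substrate=0 bound=4 product=7
t=7: arr=3 -> substrate=2 bound=4 product=8
t=8: arr=2 -> substrate=4 bound=4 product=8
t=9: arr=2 -> substrate=3 bound=4 product=11
t=10: arr=0 -> substrate=2 bound=4 product=12
t=11: arr=0 -> substrate=2 bound=4 product=12
t=12: arr=2 -> substrate=1 bound=4 product=15

Answer: 15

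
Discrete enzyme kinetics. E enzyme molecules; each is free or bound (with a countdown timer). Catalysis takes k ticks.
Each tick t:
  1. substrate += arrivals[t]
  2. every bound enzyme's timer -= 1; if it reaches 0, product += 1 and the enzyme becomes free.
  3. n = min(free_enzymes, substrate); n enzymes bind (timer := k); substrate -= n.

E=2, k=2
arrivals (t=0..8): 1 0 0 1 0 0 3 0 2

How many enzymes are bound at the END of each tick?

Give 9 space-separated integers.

t=0: arr=1 -> substrate=0 bound=1 product=0
t=1: arr=0 -> substrate=0 bound=1 product=0
t=2: arr=0 -> substrate=0 bound=0 product=1
t=3: arr=1 -> substrate=0 bound=1 product=1
t=4: arr=0 -> substrate=0 bound=1 product=1
t=5: arr=0 -> substrate=0 bound=0 product=2
t=6: arr=3 -> substrate=1 bound=2 product=2
t=7: arr=0 -> substrate=1 bound=2 product=2
t=8: arr=2 -> substrate=1 bound=2 product=4

Answer: 1 1 0 1 1 0 2 2 2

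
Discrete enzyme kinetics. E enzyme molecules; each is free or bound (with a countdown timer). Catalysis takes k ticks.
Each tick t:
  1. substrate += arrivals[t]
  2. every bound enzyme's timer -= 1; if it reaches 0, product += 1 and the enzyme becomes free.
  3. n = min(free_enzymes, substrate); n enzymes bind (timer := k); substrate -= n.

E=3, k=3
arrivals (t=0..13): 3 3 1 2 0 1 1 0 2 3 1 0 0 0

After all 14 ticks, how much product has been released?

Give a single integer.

Answer: 12

Derivation:
t=0: arr=3 -> substrate=0 bound=3 product=0
t=1: arr=3 -> substrate=3 bound=3 product=0
t=2: arr=1 -> substrate=4 bound=3 product=0
t=3: arr=2 -> substrate=3 bound=3 product=3
t=4: arr=0 -> substrate=3 bound=3 product=3
t=5: arr=1 -> substrate=4 bound=3 product=3
t=6: arr=1 -> substrate=2 bound=3 product=6
t=7: arr=0 -> substrate=2 bound=3 product=6
t=8: arr=2 -> substrate=4 bound=3 product=6
t=9: arr=3 -> substrate=4 bound=3 product=9
t=10: arr=1 -> substrate=5 bound=3 product=9
t=11: arr=0 -> substrate=5 bound=3 product=9
t=12: arr=0 -> substrate=2 bound=3 product=12
t=13: arr=0 -> substrate=2 bound=3 product=12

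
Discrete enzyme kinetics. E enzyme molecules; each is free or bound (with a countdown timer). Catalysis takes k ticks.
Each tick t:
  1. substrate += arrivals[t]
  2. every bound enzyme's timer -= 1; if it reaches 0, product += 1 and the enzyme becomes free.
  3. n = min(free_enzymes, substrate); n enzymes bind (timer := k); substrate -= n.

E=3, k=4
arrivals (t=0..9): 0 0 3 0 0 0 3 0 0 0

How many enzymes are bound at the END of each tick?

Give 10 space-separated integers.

Answer: 0 0 3 3 3 3 3 3 3 3

Derivation:
t=0: arr=0 -> substrate=0 bound=0 product=0
t=1: arr=0 -> substrate=0 bound=0 product=0
t=2: arr=3 -> substrate=0 bound=3 product=0
t=3: arr=0 -> substrate=0 bound=3 product=0
t=4: arr=0 -> substrate=0 bound=3 product=0
t=5: arr=0 -> substrate=0 bound=3 product=0
t=6: arr=3 -> substrate=0 bound=3 product=3
t=7: arr=0 -> substrate=0 bound=3 product=3
t=8: arr=0 -> substrate=0 bound=3 product=3
t=9: arr=0 -> substrate=0 bound=3 product=3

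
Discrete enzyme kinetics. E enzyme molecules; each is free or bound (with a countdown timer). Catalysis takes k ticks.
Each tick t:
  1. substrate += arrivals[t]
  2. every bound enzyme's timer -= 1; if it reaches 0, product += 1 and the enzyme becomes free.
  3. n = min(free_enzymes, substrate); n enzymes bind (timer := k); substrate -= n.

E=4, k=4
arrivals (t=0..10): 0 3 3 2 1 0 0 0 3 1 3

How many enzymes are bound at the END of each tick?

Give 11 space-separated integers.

Answer: 0 3 4 4 4 4 4 4 4 4 4

Derivation:
t=0: arr=0 -> substrate=0 bound=0 product=0
t=1: arr=3 -> substrate=0 bound=3 product=0
t=2: arr=3 -> substrate=2 bound=4 product=0
t=3: arr=2 -> substrate=4 bound=4 product=0
t=4: arr=1 -> substrate=5 bound=4 product=0
t=5: arr=0 -> substrate=2 bound=4 product=3
t=6: arr=0 -> substrate=1 bound=4 product=4
t=7: arr=0 -> substrate=1 bound=4 product=4
t=8: arr=3 -> substrate=4 bound=4 product=4
t=9: arr=1 -> substrate=2 bound=4 product=7
t=10: arr=3 -> substrate=4 bound=4 product=8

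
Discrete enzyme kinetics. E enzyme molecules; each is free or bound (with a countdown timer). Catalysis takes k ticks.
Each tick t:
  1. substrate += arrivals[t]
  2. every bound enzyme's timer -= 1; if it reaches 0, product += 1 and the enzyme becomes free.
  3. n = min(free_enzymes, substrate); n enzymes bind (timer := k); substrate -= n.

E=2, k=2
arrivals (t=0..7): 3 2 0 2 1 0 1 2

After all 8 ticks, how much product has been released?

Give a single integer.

t=0: arr=3 -> substrate=1 bound=2 product=0
t=1: arr=2 -> substrate=3 bound=2 product=0
t=2: arr=0 -> substrate=1 bound=2 product=2
t=3: arr=2 -> substrate=3 bound=2 product=2
t=4: arr=1 -> substrate=2 bound=2 product=4
t=5: arr=0 -> substrate=2 bound=2 product=4
t=6: arr=1 -> substrate=1 bound=2 product=6
t=7: arr=2 -> substrate=3 bound=2 product=6

Answer: 6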